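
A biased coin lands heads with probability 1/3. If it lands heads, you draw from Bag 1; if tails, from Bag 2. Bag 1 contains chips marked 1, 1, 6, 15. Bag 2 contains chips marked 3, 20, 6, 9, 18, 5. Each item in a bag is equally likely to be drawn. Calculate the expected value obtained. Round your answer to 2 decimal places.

8.69

E[X | Bag 1] = (1 + 1 + 6 + 15)/4 = 23/4
E[X | Bag 2] = (3 + 20 + 6 + 9 + 18 + 5)/6 = 61/6
E[X] = (1/3)·23/4 + (2/3)·61/6 = 313/36 ≈ 8.69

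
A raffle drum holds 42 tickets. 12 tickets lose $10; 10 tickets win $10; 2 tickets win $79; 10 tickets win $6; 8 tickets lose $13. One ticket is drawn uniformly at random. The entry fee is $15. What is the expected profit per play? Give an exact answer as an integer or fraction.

E[payout] = (12/42)·(-10) + (10/42)·10 + (2/42)·79 + (10/42)·6 + (8/42)·(-13) = 47/21
Expected profit = 47/21 − 15 = -268/21

-268/21 dollars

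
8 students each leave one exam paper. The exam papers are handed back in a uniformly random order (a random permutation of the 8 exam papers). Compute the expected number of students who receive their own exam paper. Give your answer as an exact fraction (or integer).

Let Xᵢ = 1 if person i gets their own exam paper. For each i, P(Xᵢ=1) = 1/8.
By linearity of expectation, E[X₁+…+X_8] = 8·(1/8) = 1.

1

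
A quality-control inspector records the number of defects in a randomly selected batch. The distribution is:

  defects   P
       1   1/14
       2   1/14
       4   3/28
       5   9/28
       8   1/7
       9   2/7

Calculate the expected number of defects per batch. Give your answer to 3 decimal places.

E[X] = (1/14)·1 + (1/14)·2 + (3/28)·4 + (9/28)·5 + (1/7)·8 + (2/7)·9
     = 167/28 ≈ 5.964

5.964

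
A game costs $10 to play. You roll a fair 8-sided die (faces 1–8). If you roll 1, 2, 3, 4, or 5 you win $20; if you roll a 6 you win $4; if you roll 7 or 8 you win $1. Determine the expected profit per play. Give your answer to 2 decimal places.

$3.25

E[payout] = (1/4)·1 + (1/8)·4 + (5/8)·20 = 53/4
Expected profit = 53/4 − 10 = 13/4 ≈ $3.25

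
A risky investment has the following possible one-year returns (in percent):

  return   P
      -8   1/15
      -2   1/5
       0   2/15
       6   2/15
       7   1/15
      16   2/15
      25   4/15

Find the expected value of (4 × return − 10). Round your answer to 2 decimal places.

26.53

E[4x-10] = (1/15)·(-42) + (1/5)·(-18) + (2/15)·(-10) + (2/15)·14 + (1/15)·18 + (2/15)·54 + (4/15)·90
     = 398/15 ≈ 26.53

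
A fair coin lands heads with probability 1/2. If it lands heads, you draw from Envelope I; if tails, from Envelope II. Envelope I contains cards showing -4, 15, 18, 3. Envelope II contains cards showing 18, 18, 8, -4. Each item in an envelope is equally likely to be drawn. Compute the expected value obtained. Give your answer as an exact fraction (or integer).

E[X | Envelope I] = (-4 + 15 + 18 + 3)/4 = 8
E[X | Envelope II] = (18 + 18 + 8 − 4)/4 = 10
E[X] = (1/2)·8 + (1/2)·10 = 9

9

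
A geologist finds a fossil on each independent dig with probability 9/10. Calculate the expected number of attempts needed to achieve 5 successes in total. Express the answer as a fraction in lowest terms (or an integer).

By linearity (sum of 5 independent geometric waits), E[trials] = 5/p = 5/(9/10) = 50/9.

50/9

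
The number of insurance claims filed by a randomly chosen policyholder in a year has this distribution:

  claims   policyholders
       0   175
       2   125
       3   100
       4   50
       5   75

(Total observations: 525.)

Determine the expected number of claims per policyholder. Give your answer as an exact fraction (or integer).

Total = 525, so P(claims=0) = 175/525, etc.
E[X] = (1/3)·0 + (5/21)·2 + (4/21)·3 + (2/21)·4 + (1/7)·5
     = 15/7

15/7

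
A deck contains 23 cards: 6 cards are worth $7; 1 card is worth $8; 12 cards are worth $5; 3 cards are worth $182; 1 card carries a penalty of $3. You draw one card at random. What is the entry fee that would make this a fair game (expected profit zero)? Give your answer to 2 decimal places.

$28.39

E[payout] = (6/23)·7 + (1/23)·8 + (12/23)·5 + (3/23)·182 + (1/23)·(-3) = 653/23
Fair fee = E[payout] = 653/23 ≈ $28.39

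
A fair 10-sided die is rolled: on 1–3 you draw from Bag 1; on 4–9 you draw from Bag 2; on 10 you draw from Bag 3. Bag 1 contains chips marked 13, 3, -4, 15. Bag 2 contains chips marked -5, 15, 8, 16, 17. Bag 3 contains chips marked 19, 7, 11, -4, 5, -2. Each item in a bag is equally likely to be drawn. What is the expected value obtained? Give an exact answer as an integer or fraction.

1749/200

E[X | Bag 1] = (13 + 3 − 4 + 15)/4 = 27/4
E[X | Bag 2] = (-5 + 15 + 8 + 16 + 17)/5 = 51/5
E[X | Bag 3] = (19 + 7 + 11 − 4 + 5 − 2)/6 = 6
E[X] = (3/10)·27/4 + (3/5)·51/5 + (1/10)·6 = 1749/200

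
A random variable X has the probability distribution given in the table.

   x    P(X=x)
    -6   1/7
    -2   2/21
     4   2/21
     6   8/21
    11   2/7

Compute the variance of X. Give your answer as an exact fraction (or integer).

14402/441

E[X] = (1/7)·(-6) + (2/21)·(-2) + (2/21)·4 + (8/21)·6 + (2/7)·11 = 100/21
E[X²] = (1/7)·36 + (2/21)·4 + (2/21)·16 + (8/21)·36 + (2/7)·121 = 166/3
Var(X) = 166/3 − (100/21)² = 14402/441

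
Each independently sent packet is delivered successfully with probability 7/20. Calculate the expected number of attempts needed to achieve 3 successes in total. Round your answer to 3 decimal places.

8.571

By linearity (sum of 3 independent geometric waits), E[trials] = 3/p = 3/(7/20) = 60/7.
≈ 8.571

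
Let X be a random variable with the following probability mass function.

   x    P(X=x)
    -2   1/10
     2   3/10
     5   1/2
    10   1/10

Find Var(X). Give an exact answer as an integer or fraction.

E[X] = (1/10)·(-2) + (3/10)·2 + (1/2)·5 + (1/10)·10 = 39/10
E[X²] = (1/10)·4 + (3/10)·4 + (1/2)·25 + (1/10)·100 = 241/10
Var(X) = 241/10 − (39/10)² = 889/100

889/100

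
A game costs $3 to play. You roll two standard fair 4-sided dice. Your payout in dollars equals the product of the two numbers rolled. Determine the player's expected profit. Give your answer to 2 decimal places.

Distribution of the product of the two numbers rolled: 1 w.p. 1/16, 2 w.p. 1/8, 3 w.p. 1/8, 4 w.p. 3/16, 6 w.p. 1/8, 8 w.p. 1/8, …
E[payout] = (1/16)·1 + (1/8)·2 + (1/8)·3 + (3/16)·4 + (1/8)·6 + (1/8)·8 + (1/16)·9 + (1/8)·12 + (1/16)·16 = 25/4
Expected profit = 25/4 − 3 = 13/4 ≈ $3.25

$3.25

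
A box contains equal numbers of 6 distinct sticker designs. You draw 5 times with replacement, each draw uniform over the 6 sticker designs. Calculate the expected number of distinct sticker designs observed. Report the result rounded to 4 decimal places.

3.5887

Let Xⱼ=1 if type j appears at least once. P(Xⱼ=1) = 1 − ((6−1)/6)^5 = 4651/7776.
E[#distinct] = 6·4651/7776 = 4651/1296.
≈ 3.5887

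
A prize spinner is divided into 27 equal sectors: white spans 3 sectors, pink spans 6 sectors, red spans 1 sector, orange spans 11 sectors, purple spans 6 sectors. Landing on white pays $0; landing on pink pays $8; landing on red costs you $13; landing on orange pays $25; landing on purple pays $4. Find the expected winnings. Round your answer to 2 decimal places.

E[payout] = (3/27)·0 + (6/27)·8 + (1/27)·(-13) + (11/27)·25 + (6/27)·4 = 334/27
≈ $12.37

$12.37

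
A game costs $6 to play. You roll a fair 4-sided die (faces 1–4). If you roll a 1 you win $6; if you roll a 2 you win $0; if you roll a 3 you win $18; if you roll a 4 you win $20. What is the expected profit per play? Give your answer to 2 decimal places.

E[payout] = (1/4)·0 + (1/4)·6 + (1/4)·18 + (1/4)·20 = 11
Expected profit = 11 − 6 = 5 ≈ $5.00

$5.00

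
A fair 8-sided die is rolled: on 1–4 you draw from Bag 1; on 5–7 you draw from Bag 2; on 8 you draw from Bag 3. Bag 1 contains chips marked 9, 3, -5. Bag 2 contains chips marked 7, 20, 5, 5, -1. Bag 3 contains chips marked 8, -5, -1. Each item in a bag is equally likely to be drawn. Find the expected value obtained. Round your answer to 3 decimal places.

E[X | Bag 1] = (9 + 3 − 5)/3 = 7/3
E[X | Bag 2] = (7 + 20 + 5 + 5 − 1)/5 = 36/5
E[X | Bag 3] = (8 − 5 − 1)/3 = 2/3
E[X] = (1/2)·7/3 + (3/8)·36/5 + (1/8)·2/3 = 79/20 ≈ 3.950

3.950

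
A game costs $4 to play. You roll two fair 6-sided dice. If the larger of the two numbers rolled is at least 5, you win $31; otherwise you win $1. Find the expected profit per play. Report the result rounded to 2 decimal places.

$13.67

E[payout] = (4/9)·1 + (5/9)·31 = 53/3
Expected profit = 53/3 − 4 = 41/3 ≈ $13.67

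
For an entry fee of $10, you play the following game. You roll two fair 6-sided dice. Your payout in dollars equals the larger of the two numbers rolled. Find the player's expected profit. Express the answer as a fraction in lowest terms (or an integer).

-199/36 dollars

Distribution of the larger of the two numbers rolled: 1 w.p. 1/36, 2 w.p. 1/12, 3 w.p. 5/36, 4 w.p. 7/36, 5 w.p. 1/4, 6 w.p. 11/36
E[payout] = (1/36)·1 + (1/12)·2 + (5/36)·3 + (7/36)·4 + (1/4)·5 + (11/36)·6 = 161/36
Expected profit = 161/36 − 10 = -199/36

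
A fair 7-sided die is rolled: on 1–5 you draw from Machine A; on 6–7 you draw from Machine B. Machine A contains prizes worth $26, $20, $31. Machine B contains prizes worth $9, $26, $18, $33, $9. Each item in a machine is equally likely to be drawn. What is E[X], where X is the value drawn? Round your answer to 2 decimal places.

$23.76

E[X | Machine A] = (26 + 20 + 31)/3 = 77/3
E[X | Machine B] = (9 + 26 + 18 + 33 + 9)/5 = 19
E[X] = (5/7)·77/3 + (2/7)·19 = 499/21 ≈ 23.76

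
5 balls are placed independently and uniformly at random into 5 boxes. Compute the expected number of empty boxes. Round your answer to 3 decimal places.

Let Xⱼ=1 if box j is empty. P(Xⱼ=1) = ((5-1)/5)^5 = 1024/3125.
By linearity, E[#empty] = 5·1024/3125 = 1024/625.
≈ 1.638

1.638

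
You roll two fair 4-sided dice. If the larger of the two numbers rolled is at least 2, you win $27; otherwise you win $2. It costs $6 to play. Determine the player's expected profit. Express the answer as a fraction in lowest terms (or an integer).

311/16 dollars

E[payout] = (1/16)·2 + (15/16)·27 = 407/16
Expected profit = 407/16 − 6 = 311/16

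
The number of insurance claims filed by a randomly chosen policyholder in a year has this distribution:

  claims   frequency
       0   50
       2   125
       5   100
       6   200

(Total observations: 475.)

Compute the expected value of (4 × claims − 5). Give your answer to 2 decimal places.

Total = 475, so P(claims=0) = 50/475, etc.
E[4x-5] = (2/19)·(-5) + (5/19)·3 + (4/19)·15 + (8/19)·19
     = 217/19 ≈ 11.42

11.42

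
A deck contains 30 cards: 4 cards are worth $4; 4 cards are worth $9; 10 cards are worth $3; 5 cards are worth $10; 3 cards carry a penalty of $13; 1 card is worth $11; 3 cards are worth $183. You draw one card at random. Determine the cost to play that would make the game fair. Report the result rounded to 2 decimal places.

$21.77

E[payout] = (4/30)·4 + (4/30)·9 + (10/30)·3 + (5/30)·10 + (3/30)·(-13) + (1/30)·11 + (3/30)·183 = 653/30
Fair fee = E[payout] = 653/30 ≈ $21.77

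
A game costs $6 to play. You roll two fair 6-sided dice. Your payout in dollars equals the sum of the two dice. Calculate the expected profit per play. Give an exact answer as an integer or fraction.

$1

Distribution of the sum of the two dice: 2 w.p. 1/36, 3 w.p. 1/18, 4 w.p. 1/12, 5 w.p. 1/9, 6 w.p. 5/36, 7 w.p. 1/6, …
E[payout] = (1/36)·2 + (1/18)·3 + (1/12)·4 + (1/9)·5 + (5/36)·6 + (1/6)·7 + (5/36)·8 + (1/9)·9 + (1/12)·10 + (1/18)·11 + (1/36)·12 = 7
Expected profit = 7 − 6 = 1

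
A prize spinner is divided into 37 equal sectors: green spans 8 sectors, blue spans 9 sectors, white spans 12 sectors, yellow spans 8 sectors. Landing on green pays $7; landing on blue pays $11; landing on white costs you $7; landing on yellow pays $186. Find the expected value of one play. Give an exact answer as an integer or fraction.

1559/37 dollars

E[payout] = (8/37)·7 + (9/37)·11 + (12/37)·(-7) + (8/37)·186 = 1559/37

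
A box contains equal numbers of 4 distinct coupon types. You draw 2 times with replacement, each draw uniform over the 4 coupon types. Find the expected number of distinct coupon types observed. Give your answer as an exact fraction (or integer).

7/4

Let Xⱼ=1 if type j appears at least once. P(Xⱼ=1) = 1 − ((4−1)/4)^2 = 7/16.
E[#distinct] = 4·7/16 = 7/4.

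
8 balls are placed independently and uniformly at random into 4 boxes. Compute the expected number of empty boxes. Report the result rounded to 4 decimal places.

0.4005

Let Xⱼ=1 if box j is empty. P(Xⱼ=1) = ((4-1)/4)^8 = 6561/65536.
By linearity, E[#empty] = 4·6561/65536 = 6561/16384.
≈ 0.4005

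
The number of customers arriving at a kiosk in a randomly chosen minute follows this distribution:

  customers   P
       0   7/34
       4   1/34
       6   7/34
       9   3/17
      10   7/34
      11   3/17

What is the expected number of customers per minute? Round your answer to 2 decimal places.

E[X] = (7/34)·0 + (1/34)·4 + (7/34)·6 + (3/17)·9 + (7/34)·10 + (3/17)·11
     = 118/17 ≈ 6.94

6.94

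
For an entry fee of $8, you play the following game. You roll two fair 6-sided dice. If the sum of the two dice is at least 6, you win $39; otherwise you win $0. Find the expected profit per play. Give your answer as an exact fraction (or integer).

E[payout] = (5/18)·0 + (13/18)·39 = 169/6
Expected profit = 169/6 − 8 = 121/6

121/6 dollars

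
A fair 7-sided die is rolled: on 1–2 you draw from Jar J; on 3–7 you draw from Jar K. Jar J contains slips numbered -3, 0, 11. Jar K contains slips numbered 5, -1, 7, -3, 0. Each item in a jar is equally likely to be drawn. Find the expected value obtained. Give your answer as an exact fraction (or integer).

E[X | Jar J] = (-3 + 0 + 11)/3 = 8/3
E[X | Jar K] = (5 − 1 + 7 − 3 + 0)/5 = 8/5
E[X] = (2/7)·8/3 + (5/7)·8/5 = 40/21

40/21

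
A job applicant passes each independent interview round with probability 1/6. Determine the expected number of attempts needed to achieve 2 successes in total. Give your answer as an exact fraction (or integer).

12

By linearity (sum of 2 independent geometric waits), E[trials] = 2/p = 2/(1/6) = 12.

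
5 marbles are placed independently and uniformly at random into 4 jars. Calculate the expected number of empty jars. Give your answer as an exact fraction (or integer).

Let Xⱼ=1 if jar j is empty. P(Xⱼ=1) = ((4-1)/4)^5 = 243/1024.
By linearity, E[#empty] = 4·243/1024 = 243/256.

243/256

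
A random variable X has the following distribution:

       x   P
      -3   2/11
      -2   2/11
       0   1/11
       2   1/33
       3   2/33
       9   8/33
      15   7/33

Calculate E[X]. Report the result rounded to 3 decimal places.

4.697

E[X] = (2/11)·(-3) + (2/11)·(-2) + (1/11)·0 + (1/33)·2 + (2/33)·3 + (8/33)·9 + (7/33)·15
     = 155/33 ≈ 4.697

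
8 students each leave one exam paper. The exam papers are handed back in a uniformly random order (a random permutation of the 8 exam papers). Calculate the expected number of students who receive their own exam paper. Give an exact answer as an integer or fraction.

Let Xᵢ = 1 if person i gets their own exam paper. For each i, P(Xᵢ=1) = 1/8.
By linearity of expectation, E[X₁+…+X_8] = 8·(1/8) = 1.

1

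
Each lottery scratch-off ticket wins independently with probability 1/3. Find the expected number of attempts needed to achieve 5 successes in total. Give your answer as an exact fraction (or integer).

By linearity (sum of 5 independent geometric waits), E[trials] = 5/p = 5/(1/3) = 15.

15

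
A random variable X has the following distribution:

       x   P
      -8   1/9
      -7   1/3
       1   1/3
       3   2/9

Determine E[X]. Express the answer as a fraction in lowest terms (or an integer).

E[X] = (1/9)·(-8) + (1/3)·(-7) + (1/3)·1 + (2/9)·3
     = -20/9

-20/9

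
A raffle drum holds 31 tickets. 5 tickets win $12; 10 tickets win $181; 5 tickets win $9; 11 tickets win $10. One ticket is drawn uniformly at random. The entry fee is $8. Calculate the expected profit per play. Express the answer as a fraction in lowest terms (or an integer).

1777/31 dollars

E[payout] = (5/31)·12 + (10/31)·181 + (5/31)·9 + (11/31)·10 = 2025/31
Expected profit = 2025/31 − 8 = 1777/31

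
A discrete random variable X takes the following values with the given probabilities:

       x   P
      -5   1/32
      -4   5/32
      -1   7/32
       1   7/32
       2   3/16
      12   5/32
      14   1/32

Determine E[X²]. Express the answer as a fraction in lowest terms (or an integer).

E[X²] = (1/32)·25 + (5/32)·16 + (7/32)·1 + (7/32)·1 + (3/16)·4 + (5/32)·144 + (1/32)·196
     = 1059/32

1059/32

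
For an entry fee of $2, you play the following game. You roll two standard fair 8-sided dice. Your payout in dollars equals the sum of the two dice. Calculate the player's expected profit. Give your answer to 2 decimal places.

$7.00

Distribution of the sum of the two dice: 2 w.p. 1/64, 3 w.p. 1/32, 4 w.p. 3/64, 5 w.p. 1/16, 6 w.p. 5/64, 7 w.p. 3/32, …
E[payout] = (1/64)·2 + (1/32)·3 + (3/64)·4 + (1/16)·5 + (5/64)·6 + (3/32)·7 + (7/64)·8 + (1/8)·9 + (7/64)·10 + (3/32)·11 + (5/64)·12 + (1/16)·13 + (3/64)·14 + (1/32)·15 + (1/64)·16 = 9
Expected profit = 9 − 2 = 7 ≈ $7.00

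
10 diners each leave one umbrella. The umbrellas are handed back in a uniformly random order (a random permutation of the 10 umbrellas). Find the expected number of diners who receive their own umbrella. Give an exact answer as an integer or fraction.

Let Xᵢ = 1 if person i gets their own umbrella. For each i, P(Xᵢ=1) = 1/10.
By linearity of expectation, E[X₁+…+X_10] = 10·(1/10) = 1.

1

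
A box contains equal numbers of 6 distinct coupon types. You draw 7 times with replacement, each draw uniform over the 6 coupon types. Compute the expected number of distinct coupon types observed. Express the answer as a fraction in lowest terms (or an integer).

201811/46656

Let Xⱼ=1 if type j appears at least once. P(Xⱼ=1) = 1 − ((6−1)/6)^7 = 201811/279936.
E[#distinct] = 6·201811/279936 = 201811/46656.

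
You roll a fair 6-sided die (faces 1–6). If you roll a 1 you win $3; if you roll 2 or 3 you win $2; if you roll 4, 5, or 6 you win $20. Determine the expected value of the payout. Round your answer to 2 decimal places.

$11.17

E[payout] = (1/3)·2 + (1/6)·3 + (1/2)·20 = 67/6
≈ $11.17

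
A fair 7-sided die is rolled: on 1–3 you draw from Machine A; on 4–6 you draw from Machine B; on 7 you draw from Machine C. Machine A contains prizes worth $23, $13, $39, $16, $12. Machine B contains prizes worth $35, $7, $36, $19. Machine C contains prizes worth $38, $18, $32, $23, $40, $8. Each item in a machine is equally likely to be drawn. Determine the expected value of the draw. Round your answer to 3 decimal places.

E[X | Machine A] = (23 + 13 + 39 + 16 + 12)/5 = 103/5
E[X | Machine B] = (35 + 7 + 36 + 19)/4 = 97/4
E[X | Machine C] = (38 + 18 + 32 + 23 + 40 + 8)/6 = 53/2
E[X] = (3/7)·103/5 + (3/7)·97/4 + (1/7)·53/2 = 3221/140 ≈ 23.007

$23.007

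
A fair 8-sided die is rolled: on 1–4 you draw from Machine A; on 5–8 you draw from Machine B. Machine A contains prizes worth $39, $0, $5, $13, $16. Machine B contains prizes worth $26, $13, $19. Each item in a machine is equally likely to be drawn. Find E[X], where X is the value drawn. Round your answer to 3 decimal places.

$16.967

E[X | Machine A] = (39 + 0 + 5 + 13 + 16)/5 = 73/5
E[X | Machine B] = (26 + 13 + 19)/3 = 58/3
E[X] = (1/2)·73/5 + (1/2)·58/3 = 509/30 ≈ 16.967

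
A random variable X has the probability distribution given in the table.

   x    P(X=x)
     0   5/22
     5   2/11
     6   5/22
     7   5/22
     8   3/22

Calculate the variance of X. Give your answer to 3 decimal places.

8.043

E[X] = (5/22)·0 + (2/11)·5 + (5/22)·6 + (5/22)·7 + (3/22)·8 = 109/22
E[X²] = (5/22)·0 + (2/11)·25 + (5/22)·36 + (5/22)·49 + (3/22)·64 = 717/22
Var(X) = 717/22 − (109/22)² = 3893/484 ≈ 8.043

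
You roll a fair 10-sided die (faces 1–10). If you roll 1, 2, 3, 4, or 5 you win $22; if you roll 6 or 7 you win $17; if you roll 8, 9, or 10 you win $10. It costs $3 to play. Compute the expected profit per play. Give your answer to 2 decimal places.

E[payout] = (3/10)·10 + (1/5)·17 + (1/2)·22 = 87/5
Expected profit = 87/5 − 3 = 72/5 ≈ $14.40

$14.40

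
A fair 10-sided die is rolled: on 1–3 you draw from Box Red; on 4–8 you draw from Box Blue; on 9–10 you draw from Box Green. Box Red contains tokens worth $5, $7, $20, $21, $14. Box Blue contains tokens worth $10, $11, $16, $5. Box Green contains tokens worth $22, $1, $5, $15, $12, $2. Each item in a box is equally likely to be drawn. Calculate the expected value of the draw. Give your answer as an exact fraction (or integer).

1117/100 dollars

E[X | Box Red] = (5 + 7 + 20 + 21 + 14)/5 = 67/5
E[X | Box Blue] = (10 + 11 + 16 + 5)/4 = 21/2
E[X | Box Green] = (22 + 1 + 5 + 15 + 12 + 2)/6 = 19/2
E[X] = (3/10)·67/5 + (1/2)·21/2 + (1/5)·19/2 = 1117/100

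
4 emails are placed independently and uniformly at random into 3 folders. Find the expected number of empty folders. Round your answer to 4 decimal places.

Let Xⱼ=1 if folder j is empty. P(Xⱼ=1) = ((3-1)/3)^4 = 16/81.
By linearity, E[#empty] = 3·16/81 = 16/27.
≈ 0.5926

0.5926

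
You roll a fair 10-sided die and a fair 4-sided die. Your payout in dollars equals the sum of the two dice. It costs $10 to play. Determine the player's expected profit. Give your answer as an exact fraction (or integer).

-$2

Distribution of the sum of the two dice: 2 w.p. 1/40, 3 w.p. 1/20, 4 w.p. 3/40, 5 w.p. 1/10, 6 w.p. 1/10, 7 w.p. 1/10, …
E[payout] = (1/40)·2 + (1/20)·3 + (3/40)·4 + (1/10)·5 + (1/10)·6 + (1/10)·7 + (1/10)·8 + (1/10)·9 + (1/10)·10 + (1/10)·11 + (3/40)·12 + (1/20)·13 + (1/40)·14 = 8
Expected profit = 8 − 10 = -2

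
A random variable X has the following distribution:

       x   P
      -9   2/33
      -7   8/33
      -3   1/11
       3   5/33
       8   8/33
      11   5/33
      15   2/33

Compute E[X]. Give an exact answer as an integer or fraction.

E[X] = (2/33)·(-9) + (8/33)·(-7) + (1/11)·(-3) + (5/33)·3 + (8/33)·8 + (5/33)·11 + (2/33)·15
     = 27/11

27/11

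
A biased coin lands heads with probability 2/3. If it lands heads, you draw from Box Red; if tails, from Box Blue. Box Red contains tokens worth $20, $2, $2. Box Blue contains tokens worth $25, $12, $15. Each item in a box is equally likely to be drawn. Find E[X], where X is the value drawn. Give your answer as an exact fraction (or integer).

100/9 dollars

E[X | Box Red] = (20 + 2 + 2)/3 = 8
E[X | Box Blue] = (25 + 12 + 15)/3 = 52/3
E[X] = (2/3)·8 + (1/3)·52/3 = 100/9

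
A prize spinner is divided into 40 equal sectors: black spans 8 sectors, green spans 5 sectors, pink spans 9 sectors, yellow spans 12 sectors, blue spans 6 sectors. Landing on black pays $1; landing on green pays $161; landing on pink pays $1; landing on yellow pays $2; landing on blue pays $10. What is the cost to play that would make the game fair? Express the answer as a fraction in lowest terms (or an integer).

453/20 dollars

E[payout] = (8/40)·1 + (5/40)·161 + (9/40)·1 + (12/40)·2 + (6/40)·10 = 453/20
Fair fee = E[payout] = 453/20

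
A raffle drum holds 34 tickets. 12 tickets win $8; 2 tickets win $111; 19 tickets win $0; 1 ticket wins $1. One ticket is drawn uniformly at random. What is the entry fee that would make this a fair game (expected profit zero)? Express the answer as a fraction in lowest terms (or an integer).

319/34 dollars

E[payout] = (12/34)·8 + (2/34)·111 + (19/34)·0 + (1/34)·1 = 319/34
Fair fee = E[payout] = 319/34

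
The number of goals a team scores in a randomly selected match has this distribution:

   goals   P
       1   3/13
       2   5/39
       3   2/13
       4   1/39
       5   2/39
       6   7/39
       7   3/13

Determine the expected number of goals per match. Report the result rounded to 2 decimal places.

4.00

E[X] = (3/13)·1 + (5/39)·2 + (2/13)·3 + (1/39)·4 + (2/39)·5 + (7/39)·6 + (3/13)·7
     = 4 ≈ 4.00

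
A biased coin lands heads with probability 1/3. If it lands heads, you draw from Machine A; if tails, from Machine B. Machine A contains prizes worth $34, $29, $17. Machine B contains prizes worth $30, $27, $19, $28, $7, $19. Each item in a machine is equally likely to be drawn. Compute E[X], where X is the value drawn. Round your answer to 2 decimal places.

$23.33

E[X | Machine A] = (34 + 29 + 17)/3 = 80/3
E[X | Machine B] = (30 + 27 + 19 + 28 + 7 + 19)/6 = 65/3
E[X] = (1/3)·80/3 + (2/3)·65/3 = 70/3 ≈ 23.33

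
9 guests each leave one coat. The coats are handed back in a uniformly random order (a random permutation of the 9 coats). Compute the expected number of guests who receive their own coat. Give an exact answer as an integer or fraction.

Let Xᵢ = 1 if person i gets their own coat. For each i, P(Xᵢ=1) = 1/9.
By linearity of expectation, E[X₁+…+X_9] = 9·(1/9) = 1.

1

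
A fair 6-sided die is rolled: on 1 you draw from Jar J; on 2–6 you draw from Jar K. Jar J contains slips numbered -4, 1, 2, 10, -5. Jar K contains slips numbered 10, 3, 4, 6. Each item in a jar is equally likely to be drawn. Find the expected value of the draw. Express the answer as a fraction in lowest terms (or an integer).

E[X | Jar J] = (-4 + 1 + 2 + 10 − 5)/5 = 4/5
E[X | Jar K] = (10 + 3 + 4 + 6)/4 = 23/4
E[X] = (1/6)·4/5 + (5/6)·23/4 = 197/40

197/40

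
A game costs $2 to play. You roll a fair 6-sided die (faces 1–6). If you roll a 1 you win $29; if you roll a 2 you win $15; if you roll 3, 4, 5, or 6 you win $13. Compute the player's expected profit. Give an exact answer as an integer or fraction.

E[payout] = (2/3)·13 + (1/6)·15 + (1/6)·29 = 16
Expected profit = 16 − 2 = 14

$14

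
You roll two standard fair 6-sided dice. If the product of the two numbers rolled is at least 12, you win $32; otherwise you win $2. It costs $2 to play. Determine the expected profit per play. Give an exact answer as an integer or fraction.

E[payout] = (19/36)·2 + (17/36)·32 = 97/6
Expected profit = 97/6 − 2 = 85/6

85/6 dollars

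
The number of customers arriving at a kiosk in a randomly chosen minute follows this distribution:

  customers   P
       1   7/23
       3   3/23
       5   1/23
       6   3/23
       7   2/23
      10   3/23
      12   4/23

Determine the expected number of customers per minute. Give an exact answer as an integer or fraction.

E[X] = (7/23)·1 + (3/23)·3 + (1/23)·5 + (3/23)·6 + (2/23)·7 + (3/23)·10 + (4/23)·12
     = 131/23

131/23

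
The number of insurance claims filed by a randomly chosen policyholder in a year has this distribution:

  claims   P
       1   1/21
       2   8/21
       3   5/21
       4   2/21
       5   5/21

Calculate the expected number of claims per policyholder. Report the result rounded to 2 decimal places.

E[X] = (1/21)·1 + (8/21)·2 + (5/21)·3 + (2/21)·4 + (5/21)·5
     = 65/21 ≈ 3.10

3.10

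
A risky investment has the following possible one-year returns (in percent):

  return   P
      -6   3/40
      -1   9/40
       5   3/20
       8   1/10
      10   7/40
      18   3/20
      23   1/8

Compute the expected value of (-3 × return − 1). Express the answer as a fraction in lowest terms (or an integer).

E[-3x-1] = (3/40)·17 + (9/40)·2 + (3/20)·(-16) + (1/10)·(-25) + (7/40)·(-31) + (3/20)·(-55) + (1/8)·(-70)
     = -128/5

-128/5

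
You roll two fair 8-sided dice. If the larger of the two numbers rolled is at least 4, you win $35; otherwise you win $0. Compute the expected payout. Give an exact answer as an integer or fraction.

1925/64 dollars

E[payout] = (9/64)·0 + (55/64)·35 = 1925/64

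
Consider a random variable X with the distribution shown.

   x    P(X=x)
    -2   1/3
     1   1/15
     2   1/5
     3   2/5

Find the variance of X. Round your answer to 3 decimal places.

4.800

E[X] = (1/3)·(-2) + (1/15)·1 + (1/5)·2 + (2/5)·3 = 1
E[X²] = (1/3)·4 + (1/15)·1 + (1/5)·4 + (2/5)·9 = 29/5
Var(X) = 29/5 − (1)² = 24/5 ≈ 4.800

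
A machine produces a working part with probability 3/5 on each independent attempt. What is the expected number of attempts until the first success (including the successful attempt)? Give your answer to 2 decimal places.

1.67

For a geometric distribution, E[trials] = 1/p = 1/(3/5) = 5/3.
≈ 1.67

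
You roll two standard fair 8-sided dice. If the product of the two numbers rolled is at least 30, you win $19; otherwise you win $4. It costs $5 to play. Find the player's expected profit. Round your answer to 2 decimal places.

$2.98

E[payout] = (47/64)·4 + (17/64)·19 = 511/64
Expected profit = 511/64 − 5 = 191/64 ≈ $2.98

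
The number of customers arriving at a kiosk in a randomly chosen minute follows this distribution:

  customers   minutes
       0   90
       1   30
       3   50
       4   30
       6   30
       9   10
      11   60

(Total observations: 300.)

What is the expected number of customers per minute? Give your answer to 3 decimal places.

4.100

Total = 300, so P(customers=0) = 90/300, etc.
E[X] = (3/10)·0 + (1/10)·1 + (1/6)·3 + (1/10)·4 + (1/10)·6 + (1/30)·9 + (1/5)·11
     = 41/10 ≈ 4.100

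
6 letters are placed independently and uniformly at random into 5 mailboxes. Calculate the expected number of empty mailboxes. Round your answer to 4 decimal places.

Let Xⱼ=1 if mailbox j is empty. P(Xⱼ=1) = ((5-1)/5)^6 = 4096/15625.
By linearity, E[#empty] = 5·4096/15625 = 4096/3125.
≈ 1.3107

1.3107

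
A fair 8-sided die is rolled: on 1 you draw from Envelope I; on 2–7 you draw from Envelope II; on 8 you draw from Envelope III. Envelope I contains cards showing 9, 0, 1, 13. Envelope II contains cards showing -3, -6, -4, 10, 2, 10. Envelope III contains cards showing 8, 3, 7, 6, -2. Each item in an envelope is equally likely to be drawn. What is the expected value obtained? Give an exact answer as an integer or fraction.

383/160

E[X | Envelope I] = (9 + 0 + 1 + 13)/4 = 23/4
E[X | Envelope II] = (-3 − 6 − 4 + 10 + 2 + 10)/6 = 3/2
E[X | Envelope III] = (8 + 3 + 7 + 6 − 2)/5 = 22/5
E[X] = (1/8)·23/4 + (3/4)·3/2 + (1/8)·22/5 = 383/160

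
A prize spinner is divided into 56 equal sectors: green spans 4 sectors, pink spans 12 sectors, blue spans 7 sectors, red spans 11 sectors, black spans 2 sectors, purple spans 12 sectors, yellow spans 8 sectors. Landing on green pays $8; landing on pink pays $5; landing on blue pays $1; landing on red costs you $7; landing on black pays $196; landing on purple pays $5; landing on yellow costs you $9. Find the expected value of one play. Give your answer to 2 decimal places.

$7.18

E[payout] = (4/56)·8 + (12/56)·5 + (7/56)·1 + (11/56)·(-7) + (2/56)·196 + (12/56)·5 + (8/56)·(-9) = 201/28
≈ $7.18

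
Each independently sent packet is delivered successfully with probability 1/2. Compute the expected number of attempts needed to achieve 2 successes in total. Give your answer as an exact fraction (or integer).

4

By linearity (sum of 2 independent geometric waits), E[trials] = 2/p = 2/(1/2) = 4.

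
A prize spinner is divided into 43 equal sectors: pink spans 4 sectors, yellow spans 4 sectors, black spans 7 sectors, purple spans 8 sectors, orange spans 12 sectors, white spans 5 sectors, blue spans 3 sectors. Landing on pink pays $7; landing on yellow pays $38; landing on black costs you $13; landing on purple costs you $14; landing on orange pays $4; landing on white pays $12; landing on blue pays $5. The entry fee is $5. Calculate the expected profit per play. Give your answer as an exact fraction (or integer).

-115/43 dollars

E[payout] = (4/43)·7 + (4/43)·38 + (7/43)·(-13) + (8/43)·(-14) + (12/43)·4 + (5/43)·12 + (3/43)·5 = 100/43
Expected profit = 100/43 − 5 = -115/43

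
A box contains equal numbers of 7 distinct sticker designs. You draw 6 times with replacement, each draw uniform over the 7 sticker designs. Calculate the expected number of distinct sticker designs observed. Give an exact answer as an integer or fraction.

70993/16807

Let Xⱼ=1 if type j appears at least once. P(Xⱼ=1) = 1 − ((7−1)/7)^6 = 70993/117649.
E[#distinct] = 7·70993/117649 = 70993/16807.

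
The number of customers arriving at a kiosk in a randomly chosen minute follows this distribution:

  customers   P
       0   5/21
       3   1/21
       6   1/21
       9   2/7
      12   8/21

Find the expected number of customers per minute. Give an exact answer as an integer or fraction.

53/7

E[X] = (5/21)·0 + (1/21)·3 + (1/21)·6 + (2/7)·9 + (8/21)·12
     = 53/7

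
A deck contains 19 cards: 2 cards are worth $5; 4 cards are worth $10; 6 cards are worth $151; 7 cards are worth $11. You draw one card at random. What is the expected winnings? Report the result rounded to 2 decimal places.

E[payout] = (2/19)·5 + (4/19)·10 + (6/19)·151 + (7/19)·11 = 1033/19
≈ $54.37

$54.37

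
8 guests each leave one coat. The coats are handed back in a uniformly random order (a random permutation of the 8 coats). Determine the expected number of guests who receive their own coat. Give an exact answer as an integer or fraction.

1

Let Xᵢ = 1 if person i gets their own coat. For each i, P(Xᵢ=1) = 1/8.
By linearity of expectation, E[X₁+…+X_8] = 8·(1/8) = 1.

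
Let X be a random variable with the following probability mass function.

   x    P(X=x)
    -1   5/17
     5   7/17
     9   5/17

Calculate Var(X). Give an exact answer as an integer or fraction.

E[X] = (5/17)·(-1) + (7/17)·5 + (5/17)·9 = 75/17
E[X²] = (5/17)·1 + (7/17)·25 + (5/17)·81 = 585/17
Var(X) = 585/17 − (75/17)² = 4320/289

4320/289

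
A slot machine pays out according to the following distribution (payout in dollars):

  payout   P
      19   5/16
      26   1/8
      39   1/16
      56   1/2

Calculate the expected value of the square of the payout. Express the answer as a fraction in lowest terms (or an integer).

E[X²] = (5/16)·361 + (1/8)·676 + (1/16)·1521 + (1/2)·3136
     = 14883/8

14883/8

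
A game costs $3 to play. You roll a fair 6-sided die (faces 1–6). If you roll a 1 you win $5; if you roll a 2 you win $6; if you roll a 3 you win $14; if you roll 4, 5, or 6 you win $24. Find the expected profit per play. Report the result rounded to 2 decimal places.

$13.17

E[payout] = (1/6)·5 + (1/6)·6 + (1/6)·14 + (1/2)·24 = 97/6
Expected profit = 97/6 − 3 = 79/6 ≈ $13.17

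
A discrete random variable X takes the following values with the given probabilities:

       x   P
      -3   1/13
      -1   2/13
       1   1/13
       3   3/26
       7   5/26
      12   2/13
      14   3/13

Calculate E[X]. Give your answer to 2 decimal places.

E[X] = (1/13)·(-3) + (2/13)·(-1) + (1/13)·1 + (3/26)·3 + (5/26)·7 + (2/13)·12 + (3/13)·14
     = 84/13 ≈ 6.46

6.46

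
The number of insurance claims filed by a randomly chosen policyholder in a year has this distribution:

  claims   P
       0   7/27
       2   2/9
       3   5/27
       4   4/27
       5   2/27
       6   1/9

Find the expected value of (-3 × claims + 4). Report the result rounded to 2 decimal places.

E[-3x+4] = (7/27)·4 + (2/9)·(-2) + (5/27)·(-5) + (4/27)·(-8) + (2/27)·(-11) + (1/9)·(-14)
     = -35/9 ≈ -3.89

-3.89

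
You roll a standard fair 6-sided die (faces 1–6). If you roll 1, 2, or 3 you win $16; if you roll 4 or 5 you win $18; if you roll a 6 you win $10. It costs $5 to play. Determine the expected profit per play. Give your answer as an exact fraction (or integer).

32/3 dollars

E[payout] = (1/6)·10 + (1/2)·16 + (1/3)·18 = 47/3
Expected profit = 47/3 − 5 = 32/3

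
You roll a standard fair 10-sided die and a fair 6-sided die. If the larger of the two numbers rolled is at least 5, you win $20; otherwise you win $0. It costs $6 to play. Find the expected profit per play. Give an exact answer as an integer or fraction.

26/3 dollars

E[payout] = (4/15)·0 + (11/15)·20 = 44/3
Expected profit = 44/3 − 6 = 26/3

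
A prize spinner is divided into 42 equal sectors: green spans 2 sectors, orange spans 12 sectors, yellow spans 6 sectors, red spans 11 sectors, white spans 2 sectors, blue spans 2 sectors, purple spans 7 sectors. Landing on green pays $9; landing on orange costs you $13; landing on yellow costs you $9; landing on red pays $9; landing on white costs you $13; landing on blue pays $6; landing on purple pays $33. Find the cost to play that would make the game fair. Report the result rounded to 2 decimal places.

E[payout] = (2/42)·9 + (12/42)·(-13) + (6/42)·(-9) + (11/42)·9 + (2/42)·(-13) + (2/42)·6 + (7/42)·33 = 62/21
Fair fee = E[payout] = 62/21 ≈ $2.95

$2.95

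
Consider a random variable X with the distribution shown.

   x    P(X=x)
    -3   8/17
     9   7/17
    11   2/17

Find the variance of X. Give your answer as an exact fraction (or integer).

E[X] = (8/17)·(-3) + (7/17)·9 + (2/17)·11 = 61/17
E[X²] = (8/17)·9 + (7/17)·81 + (2/17)·121 = 881/17
Var(X) = 881/17 − (61/17)² = 11256/289

11256/289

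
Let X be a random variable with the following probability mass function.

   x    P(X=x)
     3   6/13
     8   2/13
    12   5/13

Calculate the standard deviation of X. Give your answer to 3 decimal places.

E[X] = 94/13, E[X²] = 902/13
Var(X) = E[X²] − (E[X])² = 902/13 − 8836/169 = 2890/169
SD(X) = √(2890/169) ≈ 4.135

4.135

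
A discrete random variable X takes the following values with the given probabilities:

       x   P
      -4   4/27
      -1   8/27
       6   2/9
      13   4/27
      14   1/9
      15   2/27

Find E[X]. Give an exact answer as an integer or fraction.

136/27

E[X] = (4/27)·(-4) + (8/27)·(-1) + (2/9)·6 + (4/27)·13 + (1/9)·14 + (2/27)·15
     = 136/27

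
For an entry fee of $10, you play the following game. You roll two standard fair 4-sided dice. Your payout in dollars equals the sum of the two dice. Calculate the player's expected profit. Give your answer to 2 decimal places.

Distribution of the sum of the two dice: 2 w.p. 1/16, 3 w.p. 1/8, 4 w.p. 3/16, 5 w.p. 1/4, 6 w.p. 3/16, 7 w.p. 1/8, …
E[payout] = (1/16)·2 + (1/8)·3 + (3/16)·4 + (1/4)·5 + (3/16)·6 + (1/8)·7 + (1/16)·8 = 5
Expected profit = 5 − 10 = -5 ≈ -$5.00

-$5.00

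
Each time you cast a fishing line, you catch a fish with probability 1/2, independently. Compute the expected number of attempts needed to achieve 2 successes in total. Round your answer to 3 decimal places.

4.000

By linearity (sum of 2 independent geometric waits), E[trials] = 2/p = 2/(1/2) = 4.
≈ 4.000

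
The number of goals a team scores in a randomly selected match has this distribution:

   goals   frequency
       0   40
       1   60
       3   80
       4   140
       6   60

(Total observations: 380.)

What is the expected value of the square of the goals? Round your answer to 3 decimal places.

13.632

Total = 380, so P(goals=0) = 40/380, etc.
E[X²] = (2/19)·0 + (3/19)·1 + (4/19)·9 + (7/19)·16 + (3/19)·36
     = 259/19 ≈ 13.632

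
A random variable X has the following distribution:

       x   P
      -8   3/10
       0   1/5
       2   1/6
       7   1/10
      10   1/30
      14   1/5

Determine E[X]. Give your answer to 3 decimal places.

E[X] = (3/10)·(-8) + (1/5)·0 + (1/6)·2 + (1/10)·7 + (1/30)·10 + (1/5)·14
     = 53/30 ≈ 1.767

1.767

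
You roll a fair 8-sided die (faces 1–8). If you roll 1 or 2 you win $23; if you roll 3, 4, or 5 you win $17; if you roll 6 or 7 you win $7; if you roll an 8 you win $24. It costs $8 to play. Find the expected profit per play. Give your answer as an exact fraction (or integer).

E[payout] = (1/4)·7 + (3/8)·17 + (1/4)·23 + (1/8)·24 = 135/8
Expected profit = 135/8 − 8 = 71/8

71/8 dollars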